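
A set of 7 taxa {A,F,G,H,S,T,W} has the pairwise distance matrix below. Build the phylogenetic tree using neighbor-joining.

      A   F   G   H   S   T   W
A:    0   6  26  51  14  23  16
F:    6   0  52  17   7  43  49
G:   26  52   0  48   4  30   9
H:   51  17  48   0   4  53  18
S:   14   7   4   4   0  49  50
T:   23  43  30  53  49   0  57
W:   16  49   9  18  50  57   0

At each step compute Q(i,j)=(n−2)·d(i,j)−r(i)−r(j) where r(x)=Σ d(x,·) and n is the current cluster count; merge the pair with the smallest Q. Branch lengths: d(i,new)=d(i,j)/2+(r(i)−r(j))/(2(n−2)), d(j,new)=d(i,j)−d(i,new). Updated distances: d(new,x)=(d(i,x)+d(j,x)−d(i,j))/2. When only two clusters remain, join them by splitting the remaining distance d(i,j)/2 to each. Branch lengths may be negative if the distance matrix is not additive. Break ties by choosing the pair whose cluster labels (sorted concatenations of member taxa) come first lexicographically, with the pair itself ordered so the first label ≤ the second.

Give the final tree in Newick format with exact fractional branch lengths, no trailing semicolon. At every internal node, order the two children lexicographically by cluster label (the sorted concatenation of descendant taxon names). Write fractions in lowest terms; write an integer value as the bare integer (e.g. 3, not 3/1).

iteration 1: select G,W (d=9, Q=-323); attach at lengths (3/2, 15/2); label the merged cluster GW
  updated: d(A,GW)=33/2, d(F,GW)=46, d(GW,H)=57/2, d(GW,S)=45/2, d(GW,T)=39
iteration 2: select H,S (d=4, Q=-234); attach at lengths (73/8, -41/8); label the merged cluster HS
  updated: d(A,HS)=61/2, d(F,HS)=10, d(GW,HS)=47/2, d(HS,T)=49
iteration 3: select F,HS (d=10, Q=-188); attach at lengths (11/3, 19/3); label the merged cluster FHS
  updated: d(A,FHS)=53/4, d(FHS,GW)=119/4, d(FHS,T)=41
iteration 4: select A,FHS (d=53/4, Q=-441/4); attach at lengths (-19/16, 231/16); label the merged cluster AFHS
  updated: d(AFHS,GW)=33/2, d(AFHS,T)=203/8
iteration 5: select AFHS,GW (d=33/2, Q=-647/8); attach at lengths (23/16, 241/16); label the merged cluster AFGHSW
  updated: d(AFGHSW,T)=383/16
iteration 6: select AFGHSW,T (d=383/16); attach at lengths (383/32, 383/32); label the merged cluster AFGHSTW
final tree: (((A:-19/16,(F:11/3,(H:73/8,S:-41/8):19/3):231/16):23/16,(G:3/2,W:15/2):241/16):383/32,T:383/32)
total length: 1227/16

(((A:-19/16,(F:11/3,(H:73/8,S:-41/8):19/3):231/16):23/16,(G:3/2,W:15/2):241/16):383/32,T:383/32)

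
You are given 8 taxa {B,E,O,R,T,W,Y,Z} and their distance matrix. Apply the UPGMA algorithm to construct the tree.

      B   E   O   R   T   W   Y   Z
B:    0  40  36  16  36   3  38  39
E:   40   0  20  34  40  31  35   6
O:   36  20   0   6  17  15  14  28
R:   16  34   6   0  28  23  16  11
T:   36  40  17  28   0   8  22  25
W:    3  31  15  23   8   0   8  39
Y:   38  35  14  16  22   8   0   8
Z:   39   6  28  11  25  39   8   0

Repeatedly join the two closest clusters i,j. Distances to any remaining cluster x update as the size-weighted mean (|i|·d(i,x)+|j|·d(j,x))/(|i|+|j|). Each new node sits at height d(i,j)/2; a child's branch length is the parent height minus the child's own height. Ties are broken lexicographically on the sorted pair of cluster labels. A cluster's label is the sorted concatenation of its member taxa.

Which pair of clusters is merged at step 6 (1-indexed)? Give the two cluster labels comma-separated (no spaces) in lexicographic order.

BTW,ORY

iteration 1: select B,W (d=3); attach at lengths (3/2, 3/2); label the merged cluster BW
  updated: d(BW,E)=71/2, d(BW,O)=51/2, d(BW,R)=39/2, d(BW,T)=22, d(BW,Y)=23, d(BW,Z)=39
iteration 2: select E,Z (d=6); attach at lengths (3, 3); label the merged cluster EZ
  updated: d(BW,EZ)=149/4, d(EZ,O)=24, d(EZ,R)=45/2, d(EZ,T)=65/2, d(EZ,Y)=43/2
iteration 3: select O,R (d=6); attach at lengths (3, 3); label the merged cluster OR
  updated: d(BW,OR)=45/2, d(EZ,OR)=93/4, d(OR,T)=45/2, d(OR,Y)=15
iteration 4: select OR,Y (d=15); attach at lengths (9/2, 15/2); label the merged cluster ORY
  updated: d(BW,ORY)=68/3, d(EZ,ORY)=68/3, d(ORY,T)=67/3
iteration 5: select BW,T (d=22); attach at lengths (19/2, 11); label the merged cluster BTW
  updated: d(BTW,EZ)=107/3, d(BTW,ORY)=203/9
iteration 6: select BTW,ORY (d=203/9); attach at lengths (5/18, 34/9); label the merged cluster BORTWY
  updated: d(BORTWY,EZ)=175/6
iteration 7: select BORTWY,EZ (d=175/6); attach at lengths (119/36, 139/12); label the merged cluster BEORTWYZ
final tree: ((((B:3/2,W:3/2):19/2,T:11):5/18,((O:3,R:3):9/2,Y:15/2):34/9):119/36,(E:3,Z:3):139/12)
total length: 598/9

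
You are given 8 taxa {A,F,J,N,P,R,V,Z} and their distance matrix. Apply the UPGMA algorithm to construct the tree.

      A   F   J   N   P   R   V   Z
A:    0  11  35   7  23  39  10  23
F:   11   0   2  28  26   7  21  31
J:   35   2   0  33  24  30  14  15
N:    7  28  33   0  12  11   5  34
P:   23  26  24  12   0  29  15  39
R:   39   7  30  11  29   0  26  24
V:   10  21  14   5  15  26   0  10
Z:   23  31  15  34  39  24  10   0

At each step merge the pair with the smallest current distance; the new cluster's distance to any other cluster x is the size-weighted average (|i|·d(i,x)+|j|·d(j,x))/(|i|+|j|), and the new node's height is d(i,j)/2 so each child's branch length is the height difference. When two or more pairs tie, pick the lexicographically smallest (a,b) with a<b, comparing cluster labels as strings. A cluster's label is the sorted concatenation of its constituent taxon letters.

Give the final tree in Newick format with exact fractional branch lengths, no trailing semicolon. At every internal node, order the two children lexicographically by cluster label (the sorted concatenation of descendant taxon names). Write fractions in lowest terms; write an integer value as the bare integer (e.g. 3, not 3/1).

(((A:17/4,(N:5/2,V:5/2):7/4):49/12,P:25/3):409/96,(((F:1,J:1):33/4,R:37/4):29/12,Z:35/3):89/96)

step 1: merge (F,J) at d=2; branch lengths F→1, J→1; new cluster FJ
  updated: d(A,FJ)=23, d(FJ,N)=61/2, d(FJ,P)=25, d(FJ,R)=37/2, d(FJ,V)=35/2, d(FJ,Z)=23
step 2: merge (N,V) at d=5; branch lengths N→5/2, V→5/2; new cluster NV
  updated: d(A,NV)=17/2, d(FJ,NV)=24, d(NV,P)=27/2, d(NV,R)=37/2, d(NV,Z)=22
step 3: merge (A,NV) at d=17/2; branch lengths A→17/4, NV→7/4; new cluster ANV
  updated: d(ANV,FJ)=71/3, d(ANV,P)=50/3, d(ANV,R)=76/3, d(ANV,Z)=67/3
step 4: merge (ANV,P) at d=50/3; branch lengths ANV→49/12, P→25/3; new cluster ANPV
  updated: d(ANPV,FJ)=24, d(ANPV,R)=105/4, d(ANPV,Z)=53/2
step 5: merge (FJ,R) at d=37/2; branch lengths FJ→33/4, R→37/4; new cluster FJR
  updated: d(ANPV,FJR)=99/4, d(FJR,Z)=70/3
step 6: merge (FJR,Z) at d=70/3; branch lengths FJR→29/12, Z→35/3; new cluster FJRZ
  updated: d(ANPV,FJRZ)=403/16
step 7: merge (ANPV,FJRZ) at d=403/16; branch lengths ANPV→409/96, FJRZ→89/96; new cluster AFJNPRVZ
final tree: (((A:17/4,(N:5/2,V:5/2):7/4):49/12,P:25/3):409/96,(((F:1,J:1):33/4,R:37/4):29/12,Z:35/3):89/96)
total length: 995/16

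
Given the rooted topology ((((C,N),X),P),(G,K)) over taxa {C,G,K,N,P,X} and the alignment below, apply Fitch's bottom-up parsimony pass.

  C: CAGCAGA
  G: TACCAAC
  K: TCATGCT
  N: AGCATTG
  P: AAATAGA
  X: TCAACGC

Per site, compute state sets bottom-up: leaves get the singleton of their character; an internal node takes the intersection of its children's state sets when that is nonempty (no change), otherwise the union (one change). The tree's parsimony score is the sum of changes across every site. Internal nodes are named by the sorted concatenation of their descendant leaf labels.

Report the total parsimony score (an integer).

22

site 0, node CN: C={C} ∪ N={A} → {A,C} (+1)
site 0, node CNX: CN={A,C} ∪ X={T} → {A,C,T} (+1)
site 0, node CNPX: CNX={A,C,T} ∩ P={A} → {A} (+0)
site 0, node GK: G={T} ∩ K={T} → {T} (+0)
site 0, node CGKNPX: CNPX={A} ∪ GK={T} → {A,T} (+1)
site 1, node CN: C={A} ∪ N={G} → {A,G} (+1)
site 1, node CNX: CN={A,G} ∪ X={C} → {A,C,G} (+1)
site 1, node CNPX: CNX={A,C,G} ∩ P={A} → {A} (+0)
site 1, node GK: G={A} ∪ K={C} → {A,C} (+1)
site 1, node CGKNPX: CNPX={A} ∩ GK={A,C} → {A} (+0)
site 2, node CN: C={G} ∪ N={C} → {C,G} (+1)
site 2, node CNX: CN={C,G} ∪ X={A} → {A,C,G} (+1)
site 2, node CNPX: CNX={A,C,G} ∩ P={A} → {A} (+0)
site 2, node GK: G={C} ∪ K={A} → {A,C} (+1)
site 2, node CGKNPX: CNPX={A} ∩ GK={A,C} → {A} (+0)
site 3, node CN: C={C} ∪ N={A} → {A,C} (+1)
site 3, node CNX: CN={A,C} ∩ X={A} → {A} (+0)
site 3, node CNPX: CNX={A} ∪ P={T} → {A,T} (+1)
site 3, node GK: G={C} ∪ K={T} → {C,T} (+1)
site 3, node CGKNPX: CNPX={A,T} ∩ GK={C,T} → {T} (+0)
site 4, node CN: C={A} ∪ N={T} → {A,T} (+1)
site 4, node CNX: CN={A,T} ∪ X={C} → {A,C,T} (+1)
site 4, node CNPX: CNX={A,C,T} ∩ P={A} → {A} (+0)
site 4, node GK: G={A} ∪ K={G} → {A,G} (+1)
site 4, node CGKNPX: CNPX={A} ∩ GK={A,G} → {A} (+0)
site 5, node CN: C={G} ∪ N={T} → {G,T} (+1)
site 5, node CNX: CN={G,T} ∩ X={G} → {G} (+0)
site 5, node CNPX: CNX={G} ∩ P={G} → {G} (+0)
site 5, node GK: G={A} ∪ K={C} → {A,C} (+1)
site 5, node CGKNPX: CNPX={G} ∪ GK={A,C} → {A,C,G} (+1)
site 6, node CN: C={A} ∪ N={G} → {A,G} (+1)
site 6, node CNX: CN={A,G} ∪ X={C} → {A,C,G} (+1)
site 6, node CNPX: CNX={A,C,G} ∩ P={A} → {A} (+0)
site 6, node GK: G={C} ∪ K={T} → {C,T} (+1)
site 6, node CGKNPX: CNPX={A} ∪ GK={C,T} → {A,C,T} (+1)
per-site changes: [3, 3, 3, 3, 3, 3, 4]; total = 22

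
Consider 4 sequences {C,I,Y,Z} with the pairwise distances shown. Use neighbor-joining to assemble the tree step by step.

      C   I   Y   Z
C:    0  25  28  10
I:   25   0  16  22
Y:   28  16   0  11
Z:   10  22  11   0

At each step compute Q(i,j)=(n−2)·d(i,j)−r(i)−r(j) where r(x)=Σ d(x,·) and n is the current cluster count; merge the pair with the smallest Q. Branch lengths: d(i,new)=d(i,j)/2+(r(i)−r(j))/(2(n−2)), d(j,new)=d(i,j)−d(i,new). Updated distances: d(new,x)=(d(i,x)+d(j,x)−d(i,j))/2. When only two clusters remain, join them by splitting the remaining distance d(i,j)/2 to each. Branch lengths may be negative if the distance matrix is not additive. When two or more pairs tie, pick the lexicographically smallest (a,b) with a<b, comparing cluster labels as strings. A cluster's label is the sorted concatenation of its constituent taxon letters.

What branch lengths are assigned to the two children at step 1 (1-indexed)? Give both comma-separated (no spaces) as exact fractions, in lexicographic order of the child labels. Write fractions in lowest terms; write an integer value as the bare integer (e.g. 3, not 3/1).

step 1: merge (C,Z) at d=10, Q=-86; branch lengths C→10, Z→0; new cluster CZ
  updated: d(CZ,I)=37/2, d(CZ,Y)=29/2
step 2: merge (CZ,I) at d=37/2, Q=-49; branch lengths CZ→17/2, I→10; new cluster CIZ
  updated: d(CIZ,Y)=6
step 3: merge (CIZ,Y) at d=6; branch lengths CIZ→3, Y→3; new cluster CIYZ
final tree: (((C:10,Z:0):17/2,I:10):3,Y:3)
total length: 69/2

10,0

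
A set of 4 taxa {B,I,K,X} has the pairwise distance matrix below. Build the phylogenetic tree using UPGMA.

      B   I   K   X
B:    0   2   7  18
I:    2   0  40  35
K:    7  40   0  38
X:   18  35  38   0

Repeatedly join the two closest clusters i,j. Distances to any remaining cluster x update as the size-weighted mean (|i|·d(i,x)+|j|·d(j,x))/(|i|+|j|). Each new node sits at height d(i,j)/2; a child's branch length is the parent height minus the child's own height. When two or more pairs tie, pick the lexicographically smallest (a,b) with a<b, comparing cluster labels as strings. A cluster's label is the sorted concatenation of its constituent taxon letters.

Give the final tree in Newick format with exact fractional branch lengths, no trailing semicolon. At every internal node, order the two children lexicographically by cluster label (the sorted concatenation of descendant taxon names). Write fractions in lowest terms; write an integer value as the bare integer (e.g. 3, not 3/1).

iteration 1: select B,I (d=2); attach at lengths (1, 1); label the merged cluster BI
  updated: d(BI,K)=47/2, d(BI,X)=53/2
iteration 2: select BI,K (d=47/2); attach at lengths (43/4, 47/4); label the merged cluster BIK
  updated: d(BIK,X)=91/3
iteration 3: select BIK,X (d=91/3); attach at lengths (41/12, 91/6); label the merged cluster BIKX
final tree: (((B:1,I:1):43/4,K:47/4):41/12,X:91/6)
total length: 517/12

(((B:1,I:1):43/4,K:47/4):41/12,X:91/6)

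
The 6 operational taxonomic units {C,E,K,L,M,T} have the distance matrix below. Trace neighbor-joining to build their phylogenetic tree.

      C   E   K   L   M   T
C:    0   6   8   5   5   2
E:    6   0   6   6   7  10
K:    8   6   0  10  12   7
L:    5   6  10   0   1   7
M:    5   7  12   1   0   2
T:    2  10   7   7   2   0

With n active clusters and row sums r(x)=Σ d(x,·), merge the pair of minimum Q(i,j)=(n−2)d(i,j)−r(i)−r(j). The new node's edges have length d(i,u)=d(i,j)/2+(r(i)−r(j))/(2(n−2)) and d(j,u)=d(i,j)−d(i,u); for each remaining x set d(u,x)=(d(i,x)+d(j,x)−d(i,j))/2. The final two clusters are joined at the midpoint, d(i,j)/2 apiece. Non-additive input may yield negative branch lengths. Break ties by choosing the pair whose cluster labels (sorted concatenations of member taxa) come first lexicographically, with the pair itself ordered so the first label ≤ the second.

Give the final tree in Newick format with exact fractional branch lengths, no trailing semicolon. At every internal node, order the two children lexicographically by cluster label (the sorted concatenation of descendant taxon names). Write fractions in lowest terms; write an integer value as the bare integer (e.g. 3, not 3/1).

(((C:3/4,T:5/4):7/8,(E:2,K:4):23/8):19/16,(L:13/12,M:-1/12):19/16)

1. join E+K (d=6, Q=-54) ⇒ EK; edges |E|=2, |K|=4
  updated: d(C,EK)=4, d(EK,L)=5, d(EK,M)=13/2, d(EK,T)=11/2
2. join L+M (d=1, Q=-59/2) ⇒ LM; edges |L|=13/12, |M|=-1/12
  updated: d(C,LM)=9/2, d(EK,LM)=21/4, d(LM,T)=4
3. join C+T (d=2, Q=-18) ⇒ CT; edges |C|=3/4, |T|=5/4
  updated: d(CT,EK)=15/4, d(CT,LM)=13/4
4. join CT+EK (d=15/4, Q=-49/4) ⇒ CEKT; edges |CT|=7/8, |EK|=23/8
  updated: d(CEKT,LM)=19/8
5. join CEKT+LM (d=19/8) ⇒ CEKLMT; edges |CEKT|=19/16, |LM|=19/16
final tree: (((C:3/4,T:5/4):7/8,(E:2,K:4):23/8):19/16,(L:13/12,M:-1/12):19/16)
total length: 121/8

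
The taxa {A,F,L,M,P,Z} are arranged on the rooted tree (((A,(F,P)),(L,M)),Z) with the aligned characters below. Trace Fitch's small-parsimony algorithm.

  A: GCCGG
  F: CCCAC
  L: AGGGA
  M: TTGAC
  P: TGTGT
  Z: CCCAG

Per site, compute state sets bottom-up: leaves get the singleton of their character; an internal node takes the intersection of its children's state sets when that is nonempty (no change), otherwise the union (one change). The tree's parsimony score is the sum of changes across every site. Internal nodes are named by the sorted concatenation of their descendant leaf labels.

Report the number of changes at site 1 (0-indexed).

site 0, node FP: F={C} ∪ P={T} → {C,T} (+1)
site 0, node AFP: A={G} ∪ FP={C,T} → {C,G,T} (+1)
site 0, node LM: L={A} ∪ M={T} → {A,T} (+1)
site 0, node AFLMP: AFP={C,G,T} ∩ LM={A,T} → {T} (+0)
site 0, node AFLMPZ: AFLMP={T} ∪ Z={C} → {C,T} (+1)
site 1, node FP: F={C} ∪ P={G} → {C,G} (+1)
site 1, node AFP: A={C} ∩ FP={C,G} → {C} (+0)
site 1, node LM: L={G} ∪ M={T} → {G,T} (+1)
site 1, node AFLMP: AFP={C} ∪ LM={G,T} → {C,G,T} (+1)
site 1, node AFLMPZ: AFLMP={C,G,T} ∩ Z={C} → {C} (+0)
site 2, node FP: F={C} ∪ P={T} → {C,T} (+1)
site 2, node AFP: A={C} ∩ FP={C,T} → {C} (+0)
site 2, node LM: L={G} ∩ M={G} → {G} (+0)
site 2, node AFLMP: AFP={C} ∪ LM={G} → {C,G} (+1)
site 2, node AFLMPZ: AFLMP={C,G} ∩ Z={C} → {C} (+0)
site 3, node FP: F={A} ∪ P={G} → {A,G} (+1)
site 3, node AFP: A={G} ∩ FP={A,G} → {G} (+0)
site 3, node LM: L={G} ∪ M={A} → {A,G} (+1)
site 3, node AFLMP: AFP={G} ∩ LM={A,G} → {G} (+0)
site 3, node AFLMPZ: AFLMP={G} ∪ Z={A} → {A,G} (+1)
site 4, node FP: F={C} ∪ P={T} → {C,T} (+1)
site 4, node AFP: A={G} ∪ FP={C,T} → {C,G,T} (+1)
site 4, node LM: L={A} ∪ M={C} → {A,C} (+1)
site 4, node AFLMP: AFP={C,G,T} ∩ LM={A,C} → {C} (+0)
site 4, node AFLMPZ: AFLMP={C} ∪ Z={G} → {C,G} (+1)
per-site changes: [4, 3, 2, 3, 4]; total = 16

3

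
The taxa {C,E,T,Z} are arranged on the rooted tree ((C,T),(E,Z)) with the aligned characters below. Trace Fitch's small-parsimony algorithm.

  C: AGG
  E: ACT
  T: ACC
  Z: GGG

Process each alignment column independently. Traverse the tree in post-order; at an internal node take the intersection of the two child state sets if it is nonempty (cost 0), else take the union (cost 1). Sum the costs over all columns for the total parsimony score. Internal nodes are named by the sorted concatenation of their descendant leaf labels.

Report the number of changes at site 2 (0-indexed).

2

[col 0] CT: children C:{A}, T:{A} ∩→ {A}; cost 0
[col 0] EZ: children E:{A}, Z:{G} ∪→ {A,G}; cost 1
[col 0] CETZ: children CT:{A}, EZ:{A,G} ∩→ {A}; cost 0
[col 1] CT: children C:{G}, T:{C} ∪→ {C,G}; cost 1
[col 1] EZ: children E:{C}, Z:{G} ∪→ {C,G}; cost 1
[col 1] CETZ: children CT:{C,G}, EZ:{C,G} ∩→ {C,G}; cost 0
[col 2] CT: children C:{G}, T:{C} ∪→ {C,G}; cost 1
[col 2] EZ: children E:{T}, Z:{G} ∪→ {G,T}; cost 1
[col 2] CETZ: children CT:{C,G}, EZ:{G,T} ∩→ {G}; cost 0
per-site changes: [1, 2, 2]; total = 5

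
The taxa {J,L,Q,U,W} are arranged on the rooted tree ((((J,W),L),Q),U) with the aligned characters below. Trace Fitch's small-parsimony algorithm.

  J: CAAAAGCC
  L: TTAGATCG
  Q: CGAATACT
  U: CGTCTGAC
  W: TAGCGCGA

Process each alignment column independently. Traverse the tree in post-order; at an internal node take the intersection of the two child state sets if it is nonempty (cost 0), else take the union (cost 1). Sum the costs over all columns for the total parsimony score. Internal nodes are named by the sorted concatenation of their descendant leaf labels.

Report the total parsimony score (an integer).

[col 0] JW: children J:{C}, W:{T} ∪→ {C,T}; cost 1
[col 0] JLW: children JW:{C,T}, L:{T} ∩→ {T}; cost 0
[col 0] JLQW: children JLW:{T}, Q:{C} ∪→ {C,T}; cost 1
[col 0] JLQUW: children JLQW:{C,T}, U:{C} ∩→ {C}; cost 0
[col 1] JW: children J:{A}, W:{A} ∩→ {A}; cost 0
[col 1] JLW: children JW:{A}, L:{T} ∪→ {A,T}; cost 1
[col 1] JLQW: children JLW:{A,T}, Q:{G} ∪→ {A,G,T}; cost 1
[col 1] JLQUW: children JLQW:{A,G,T}, U:{G} ∩→ {G}; cost 0
[col 2] JW: children J:{A}, W:{G} ∪→ {A,G}; cost 1
[col 2] JLW: children JW:{A,G}, L:{A} ∩→ {A}; cost 0
[col 2] JLQW: children JLW:{A}, Q:{A} ∩→ {A}; cost 0
[col 2] JLQUW: children JLQW:{A}, U:{T} ∪→ {A,T}; cost 1
[col 3] JW: children J:{A}, W:{C} ∪→ {A,C}; cost 1
[col 3] JLW: children JW:{A,C}, L:{G} ∪→ {A,C,G}; cost 1
[col 3] JLQW: children JLW:{A,C,G}, Q:{A} ∩→ {A}; cost 0
[col 3] JLQUW: children JLQW:{A}, U:{C} ∪→ {A,C}; cost 1
[col 4] JW: children J:{A}, W:{G} ∪→ {A,G}; cost 1
[col 4] JLW: children JW:{A,G}, L:{A} ∩→ {A}; cost 0
[col 4] JLQW: children JLW:{A}, Q:{T} ∪→ {A,T}; cost 1
[col 4] JLQUW: children JLQW:{A,T}, U:{T} ∩→ {T}; cost 0
[col 5] JW: children J:{G}, W:{C} ∪→ {C,G}; cost 1
[col 5] JLW: children JW:{C,G}, L:{T} ∪→ {C,G,T}; cost 1
[col 5] JLQW: children JLW:{C,G,T}, Q:{A} ∪→ {A,C,G,T}; cost 1
[col 5] JLQUW: children JLQW:{A,C,G,T}, U:{G} ∩→ {G}; cost 0
[col 6] JW: children J:{C}, W:{G} ∪→ {C,G}; cost 1
[col 6] JLW: children JW:{C,G}, L:{C} ∩→ {C}; cost 0
[col 6] JLQW: children JLW:{C}, Q:{C} ∩→ {C}; cost 0
[col 6] JLQUW: children JLQW:{C}, U:{A} ∪→ {A,C}; cost 1
[col 7] JW: children J:{C}, W:{A} ∪→ {A,C}; cost 1
[col 7] JLW: children JW:{A,C}, L:{G} ∪→ {A,C,G}; cost 1
[col 7] JLQW: children JLW:{A,C,G}, Q:{T} ∪→ {A,C,G,T}; cost 1
[col 7] JLQUW: children JLQW:{A,C,G,T}, U:{C} ∩→ {C}; cost 0
per-site changes: [2, 2, 2, 3, 2, 3, 2, 3]; total = 19

19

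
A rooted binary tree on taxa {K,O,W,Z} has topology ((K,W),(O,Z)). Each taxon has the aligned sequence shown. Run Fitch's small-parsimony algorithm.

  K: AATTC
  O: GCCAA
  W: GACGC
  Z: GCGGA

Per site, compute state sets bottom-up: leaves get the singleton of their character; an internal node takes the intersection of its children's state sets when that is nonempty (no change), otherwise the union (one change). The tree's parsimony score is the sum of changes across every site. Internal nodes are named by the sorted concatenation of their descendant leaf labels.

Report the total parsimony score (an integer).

7

[col 0] KW: children K:{A}, W:{G} ∪→ {A,G}; cost 1
[col 0] OZ: children O:{G}, Z:{G} ∩→ {G}; cost 0
[col 0] KOWZ: children KW:{A,G}, OZ:{G} ∩→ {G}; cost 0
[col 1] KW: children K:{A}, W:{A} ∩→ {A}; cost 0
[col 1] OZ: children O:{C}, Z:{C} ∩→ {C}; cost 0
[col 1] KOWZ: children KW:{A}, OZ:{C} ∪→ {A,C}; cost 1
[col 2] KW: children K:{T}, W:{C} ∪→ {C,T}; cost 1
[col 2] OZ: children O:{C}, Z:{G} ∪→ {C,G}; cost 1
[col 2] KOWZ: children KW:{C,T}, OZ:{C,G} ∩→ {C}; cost 0
[col 3] KW: children K:{T}, W:{G} ∪→ {G,T}; cost 1
[col 3] OZ: children O:{A}, Z:{G} ∪→ {A,G}; cost 1
[col 3] KOWZ: children KW:{G,T}, OZ:{A,G} ∩→ {G}; cost 0
[col 4] KW: children K:{C}, W:{C} ∩→ {C}; cost 0
[col 4] OZ: children O:{A}, Z:{A} ∩→ {A}; cost 0
[col 4] KOWZ: children KW:{C}, OZ:{A} ∪→ {A,C}; cost 1
per-site changes: [1, 1, 2, 2, 1]; total = 7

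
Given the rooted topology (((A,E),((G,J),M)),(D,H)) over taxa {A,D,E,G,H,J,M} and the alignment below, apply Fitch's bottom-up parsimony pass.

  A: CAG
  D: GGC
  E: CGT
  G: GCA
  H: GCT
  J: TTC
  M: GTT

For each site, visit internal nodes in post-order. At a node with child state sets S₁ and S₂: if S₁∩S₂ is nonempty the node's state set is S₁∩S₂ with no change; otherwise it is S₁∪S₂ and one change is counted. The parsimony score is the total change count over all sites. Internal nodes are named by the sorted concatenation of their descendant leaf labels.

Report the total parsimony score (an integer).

10

[col 0] AE: children A:{C}, E:{C} ∩→ {C}; cost 0
[col 0] GJ: children G:{G}, J:{T} ∪→ {G,T}; cost 1
[col 0] GJM: children GJ:{G,T}, M:{G} ∩→ {G}; cost 0
[col 0] AEGJM: children AE:{C}, GJM:{G} ∪→ {C,G}; cost 1
[col 0] DH: children D:{G}, H:{G} ∩→ {G}; cost 0
[col 0] ADEGHJM: children AEGJM:{C,G}, DH:{G} ∩→ {G}; cost 0
[col 1] AE: children A:{A}, E:{G} ∪→ {A,G}; cost 1
[col 1] GJ: children G:{C}, J:{T} ∪→ {C,T}; cost 1
[col 1] GJM: children GJ:{C,T}, M:{T} ∩→ {T}; cost 0
[col 1] AEGJM: children AE:{A,G}, GJM:{T} ∪→ {A,G,T}; cost 1
[col 1] DH: children D:{G}, H:{C} ∪→ {C,G}; cost 1
[col 1] ADEGHJM: children AEGJM:{A,G,T}, DH:{C,G} ∩→ {G}; cost 0
[col 2] AE: children A:{G}, E:{T} ∪→ {G,T}; cost 1
[col 2] GJ: children G:{A}, J:{C} ∪→ {A,C}; cost 1
[col 2] GJM: children GJ:{A,C}, M:{T} ∪→ {A,C,T}; cost 1
[col 2] AEGJM: children AE:{G,T}, GJM:{A,C,T} ∩→ {T}; cost 0
[col 2] DH: children D:{C}, H:{T} ∪→ {C,T}; cost 1
[col 2] ADEGHJM: children AEGJM:{T}, DH:{C,T} ∩→ {T}; cost 0
per-site changes: [2, 4, 4]; total = 10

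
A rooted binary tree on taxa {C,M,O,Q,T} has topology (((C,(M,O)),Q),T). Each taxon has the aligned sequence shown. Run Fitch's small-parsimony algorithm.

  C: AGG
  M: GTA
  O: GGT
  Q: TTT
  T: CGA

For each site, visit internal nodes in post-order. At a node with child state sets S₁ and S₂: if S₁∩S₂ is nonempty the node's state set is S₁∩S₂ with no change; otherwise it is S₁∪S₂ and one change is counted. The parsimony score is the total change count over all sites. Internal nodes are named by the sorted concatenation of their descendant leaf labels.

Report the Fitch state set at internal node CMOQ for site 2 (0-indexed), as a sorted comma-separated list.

[col 0] MO: children M:{G}, O:{G} ∩→ {G}; cost 0
[col 0] CMO: children C:{A}, MO:{G} ∪→ {A,G}; cost 1
[col 0] CMOQ: children CMO:{A,G}, Q:{T} ∪→ {A,G,T}; cost 1
[col 0] CMOQT: children CMOQ:{A,G,T}, T:{C} ∪→ {A,C,G,T}; cost 1
[col 1] MO: children M:{T}, O:{G} ∪→ {G,T}; cost 1
[col 1] CMO: children C:{G}, MO:{G,T} ∩→ {G}; cost 0
[col 1] CMOQ: children CMO:{G}, Q:{T} ∪→ {G,T}; cost 1
[col 1] CMOQT: children CMOQ:{G,T}, T:{G} ∩→ {G}; cost 0
[col 2] MO: children M:{A}, O:{T} ∪→ {A,T}; cost 1
[col 2] CMO: children C:{G}, MO:{A,T} ∪→ {A,G,T}; cost 1
[col 2] CMOQ: children CMO:{A,G,T}, Q:{T} ∩→ {T}; cost 0
[col 2] CMOQT: children CMOQ:{T}, T:{A} ∪→ {A,T}; cost 1
per-site changes: [3, 2, 3]; total = 8

T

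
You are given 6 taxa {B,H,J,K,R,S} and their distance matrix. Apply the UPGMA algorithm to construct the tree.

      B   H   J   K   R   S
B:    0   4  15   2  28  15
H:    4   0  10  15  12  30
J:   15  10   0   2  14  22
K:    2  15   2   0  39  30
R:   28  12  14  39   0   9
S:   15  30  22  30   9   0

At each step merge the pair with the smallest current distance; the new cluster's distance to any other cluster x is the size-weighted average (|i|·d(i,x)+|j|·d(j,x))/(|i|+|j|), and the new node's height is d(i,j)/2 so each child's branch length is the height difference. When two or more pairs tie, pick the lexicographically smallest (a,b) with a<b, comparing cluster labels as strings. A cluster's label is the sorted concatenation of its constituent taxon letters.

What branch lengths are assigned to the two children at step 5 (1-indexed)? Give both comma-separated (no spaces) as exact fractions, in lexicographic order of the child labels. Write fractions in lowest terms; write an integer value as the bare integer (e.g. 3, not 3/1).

1. join B+K (d=2) ⇒ BK; edges |B|=1, |K|=1
  updated: d(BK,H)=19/2, d(BK,J)=17/2, d(BK,R)=67/2, d(BK,S)=45/2
2. join BK+J (d=17/2) ⇒ BJK; edges |BK|=13/4, |J|=17/4
  updated: d(BJK,H)=29/3, d(BJK,R)=27, d(BJK,S)=67/3
3. join R+S (d=9) ⇒ RS; edges |R|=9/2, |S|=9/2
  updated: d(BJK,RS)=74/3, d(H,RS)=21
4. join BJK+H (d=29/3) ⇒ BHJK; edges |BJK|=7/12, |H|=29/6
  updated: d(BHJK,RS)=95/4
5. join BHJK+RS (d=95/4) ⇒ BHJKRS; edges |BHJK|=169/24, |RS|=59/8
final tree: ((((B:1,K:1):13/4,J:17/4):7/12,H:29/6):169/24,(R:9/2,S:9/2):59/8)
total length: 115/3

169/24,59/8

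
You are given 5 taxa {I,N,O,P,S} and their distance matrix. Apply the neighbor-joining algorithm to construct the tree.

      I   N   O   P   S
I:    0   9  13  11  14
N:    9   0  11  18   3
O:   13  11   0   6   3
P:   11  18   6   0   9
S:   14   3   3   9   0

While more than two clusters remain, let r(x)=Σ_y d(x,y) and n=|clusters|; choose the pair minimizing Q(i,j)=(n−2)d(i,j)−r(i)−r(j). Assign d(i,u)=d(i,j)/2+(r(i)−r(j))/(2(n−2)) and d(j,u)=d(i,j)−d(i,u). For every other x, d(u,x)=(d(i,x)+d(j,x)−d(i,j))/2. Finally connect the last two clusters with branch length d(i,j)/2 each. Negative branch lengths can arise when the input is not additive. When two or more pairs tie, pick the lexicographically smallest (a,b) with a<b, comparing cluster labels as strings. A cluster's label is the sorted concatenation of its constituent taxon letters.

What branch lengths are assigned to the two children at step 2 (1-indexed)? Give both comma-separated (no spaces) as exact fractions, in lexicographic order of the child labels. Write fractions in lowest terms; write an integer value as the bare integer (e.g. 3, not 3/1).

iteration 1: select I,N (d=9, Q=-61); attach at lengths (11/2, 7/2); label the merged cluster IN
  updated: d(IN,O)=15/2, d(IN,P)=10, d(IN,S)=4
iteration 2: select IN,S (d=4, Q=-59/2); attach at lengths (27/8, 5/8); label the merged cluster INS
  updated: d(INS,O)=13/4, d(INS,P)=15/2
iteration 3: select INS,O (d=13/4, Q=-67/4); attach at lengths (19/8, 7/8); label the merged cluster INOS
  updated: d(INOS,P)=41/8
iteration 4: select INOS,P (d=41/8); attach at lengths (41/16, 41/16); label the merged cluster INOPS
final tree: ((((I:11/2,N:7/2):27/8,S:5/8):19/8,O:7/8):41/16,P:41/16)
total length: 171/8

27/8,5/8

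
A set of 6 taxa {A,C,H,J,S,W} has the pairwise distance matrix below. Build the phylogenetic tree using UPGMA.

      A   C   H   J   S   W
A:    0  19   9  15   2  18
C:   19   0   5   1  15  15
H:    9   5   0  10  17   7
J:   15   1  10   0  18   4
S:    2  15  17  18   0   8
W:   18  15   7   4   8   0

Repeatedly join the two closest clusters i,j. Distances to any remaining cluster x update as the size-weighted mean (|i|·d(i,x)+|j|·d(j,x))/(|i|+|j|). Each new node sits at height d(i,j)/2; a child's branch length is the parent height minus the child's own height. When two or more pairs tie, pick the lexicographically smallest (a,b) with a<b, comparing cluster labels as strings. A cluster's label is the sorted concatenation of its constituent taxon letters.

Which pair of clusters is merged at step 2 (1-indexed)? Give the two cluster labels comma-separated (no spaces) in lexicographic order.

1. join C+J (d=1) ⇒ CJ; edges |C|=1/2, |J|=1/2
  updated: d(A,CJ)=17, d(CJ,H)=15/2, d(CJ,S)=33/2, d(CJ,W)=19/2
2. join A+S (d=2) ⇒ AS; edges |A|=1, |S|=1
  updated: d(AS,CJ)=67/4, d(AS,H)=13, d(AS,W)=13
3. join H+W (d=7) ⇒ HW; edges |H|=7/2, |W|=7/2
  updated: d(AS,HW)=13, d(CJ,HW)=17/2
4. join CJ+HW (d=17/2) ⇒ CHJW; edges |CJ|=15/4, |HW|=3/4
  updated: d(AS,CHJW)=119/8
5. join AS+CHJW (d=119/8) ⇒ ACHJSW; edges |AS|=103/16, |CHJW|=51/16
final tree: ((A:1,S:1):103/16,((C:1/2,J:1/2):15/4,(H:7/2,W:7/2):3/4):51/16)
total length: 193/8

A,S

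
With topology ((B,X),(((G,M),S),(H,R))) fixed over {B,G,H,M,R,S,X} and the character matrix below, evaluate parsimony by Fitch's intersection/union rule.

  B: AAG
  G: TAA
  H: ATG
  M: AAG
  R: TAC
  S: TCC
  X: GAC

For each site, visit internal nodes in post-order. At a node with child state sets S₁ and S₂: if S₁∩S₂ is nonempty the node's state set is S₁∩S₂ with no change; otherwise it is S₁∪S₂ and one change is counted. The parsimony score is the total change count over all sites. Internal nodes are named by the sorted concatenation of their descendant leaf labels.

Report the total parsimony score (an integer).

10

site 0, node BX: B={A} ∪ X={G} → {A,G} (+1)
site 0, node GM: G={T} ∪ M={A} → {A,T} (+1)
site 0, node GMS: GM={A,T} ∩ S={T} → {T} (+0)
site 0, node HR: H={A} ∪ R={T} → {A,T} (+1)
site 0, node GHMRS: GMS={T} ∩ HR={A,T} → {T} (+0)
site 0, node BGHMRSX: BX={A,G} ∪ GHMRS={T} → {A,G,T} (+1)
site 1, node BX: B={A} ∩ X={A} → {A} (+0)
site 1, node GM: G={A} ∩ M={A} → {A} (+0)
site 1, node GMS: GM={A} ∪ S={C} → {A,C} (+1)
site 1, node HR: H={T} ∪ R={A} → {A,T} (+1)
site 1, node GHMRS: GMS={A,C} ∩ HR={A,T} → {A} (+0)
site 1, node BGHMRSX: BX={A} ∩ GHMRS={A} → {A} (+0)
site 2, node BX: B={G} ∪ X={C} → {C,G} (+1)
site 2, node GM: G={A} ∪ M={G} → {A,G} (+1)
site 2, node GMS: GM={A,G} ∪ S={C} → {A,C,G} (+1)
site 2, node HR: H={G} ∪ R={C} → {C,G} (+1)
site 2, node GHMRS: GMS={A,C,G} ∩ HR={C,G} → {C,G} (+0)
site 2, node BGHMRSX: BX={C,G} ∩ GHMRS={C,G} → {C,G} (+0)
per-site changes: [4, 2, 4]; total = 10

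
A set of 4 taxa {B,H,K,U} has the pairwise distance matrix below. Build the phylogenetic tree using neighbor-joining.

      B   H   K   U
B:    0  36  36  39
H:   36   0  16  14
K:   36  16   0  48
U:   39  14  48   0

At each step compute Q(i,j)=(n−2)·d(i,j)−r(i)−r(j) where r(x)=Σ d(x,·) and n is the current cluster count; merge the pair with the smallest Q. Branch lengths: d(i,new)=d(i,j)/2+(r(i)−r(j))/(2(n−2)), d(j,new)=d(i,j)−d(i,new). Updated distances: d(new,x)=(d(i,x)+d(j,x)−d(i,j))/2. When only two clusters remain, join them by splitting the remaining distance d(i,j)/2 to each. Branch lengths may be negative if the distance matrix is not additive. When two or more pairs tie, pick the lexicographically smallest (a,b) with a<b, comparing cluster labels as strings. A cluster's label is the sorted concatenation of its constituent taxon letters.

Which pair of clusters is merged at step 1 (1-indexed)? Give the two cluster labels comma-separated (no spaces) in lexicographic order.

B,K

step 1: merge (B,K) at d=36, Q=-139; branch lengths B→83/4, K→61/4; new cluster BK
  updated: d(BK,H)=8, d(BK,U)=51/2
step 2: merge (BK,H) at d=8, Q=-95/2; branch lengths BK→39/4, H→-7/4; new cluster BHK
  updated: d(BHK,U)=63/4
step 3: merge (BHK,U) at d=63/4; branch lengths BHK→63/8, U→63/8; new cluster BHKU
final tree: (((B:83/4,K:61/4):39/4,H:-7/4):63/8,U:63/8)
total length: 239/4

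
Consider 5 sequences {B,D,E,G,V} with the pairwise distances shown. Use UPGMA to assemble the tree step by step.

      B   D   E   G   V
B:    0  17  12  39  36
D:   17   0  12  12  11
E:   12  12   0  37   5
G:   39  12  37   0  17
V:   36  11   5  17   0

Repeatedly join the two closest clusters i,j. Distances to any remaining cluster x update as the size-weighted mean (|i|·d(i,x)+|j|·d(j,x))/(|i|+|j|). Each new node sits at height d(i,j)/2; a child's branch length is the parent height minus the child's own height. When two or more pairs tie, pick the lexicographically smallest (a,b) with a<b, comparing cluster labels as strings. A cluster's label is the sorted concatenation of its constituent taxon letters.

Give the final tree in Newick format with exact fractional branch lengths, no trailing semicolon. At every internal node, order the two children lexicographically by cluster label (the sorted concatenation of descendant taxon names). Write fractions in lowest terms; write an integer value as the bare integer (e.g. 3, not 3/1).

((B:65/6,(D:23/4,(E:5/2,V:5/2):13/4):61/12):55/24,G:105/8)

step 1: merge (E,V) at d=5; branch lengths E→5/2, V→5/2; new cluster EV
  updated: d(B,EV)=24, d(D,EV)=23/2, d(EV,G)=27
step 2: merge (D,EV) at d=23/2; branch lengths D→23/4, EV→13/4; new cluster DEV
  updated: d(B,DEV)=65/3, d(DEV,G)=22
step 3: merge (B,DEV) at d=65/3; branch lengths B→65/6, DEV→61/12; new cluster BDEV
  updated: d(BDEV,G)=105/4
step 4: merge (BDEV,G) at d=105/4; branch lengths BDEV→55/24, G→105/8; new cluster BDEGV
final tree: ((B:65/6,(D:23/4,(E:5/2,V:5/2):13/4):61/12):55/24,G:105/8)
total length: 136/3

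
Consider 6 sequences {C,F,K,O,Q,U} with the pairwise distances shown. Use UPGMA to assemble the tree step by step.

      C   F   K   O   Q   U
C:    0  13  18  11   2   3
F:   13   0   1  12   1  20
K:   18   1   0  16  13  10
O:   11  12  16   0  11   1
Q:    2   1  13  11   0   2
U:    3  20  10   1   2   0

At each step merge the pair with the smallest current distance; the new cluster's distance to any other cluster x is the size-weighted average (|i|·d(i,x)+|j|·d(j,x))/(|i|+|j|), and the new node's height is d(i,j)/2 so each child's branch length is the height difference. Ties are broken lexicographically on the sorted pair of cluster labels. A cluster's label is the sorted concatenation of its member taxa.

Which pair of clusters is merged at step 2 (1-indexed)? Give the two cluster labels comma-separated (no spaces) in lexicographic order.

step 1: merge (F,K) at d=1; branch lengths F→1/2, K→1/2; new cluster FK
  updated: d(C,FK)=31/2, d(FK,O)=14, d(FK,Q)=7, d(FK,U)=15
step 2: merge (O,U) at d=1; branch lengths O→1/2, U→1/2; new cluster OU
  updated: d(C,OU)=7, d(FK,OU)=29/2, d(OU,Q)=13/2
step 3: merge (C,Q) at d=2; branch lengths C→1, Q→1; new cluster CQ
  updated: d(CQ,FK)=45/4, d(CQ,OU)=27/4
step 4: merge (CQ,OU) at d=27/4; branch lengths CQ→19/8, OU→23/8; new cluster COQU
  updated: d(COQU,FK)=103/8
step 5: merge (COQU,FK) at d=103/8; branch lengths COQU→49/16, FK→95/16; new cluster CFKOQU
final tree: (((C:1,Q:1):19/8,(O:1/2,U:1/2):23/8):49/16,(F:1/2,K:1/2):95/16)
total length: 73/4

O,U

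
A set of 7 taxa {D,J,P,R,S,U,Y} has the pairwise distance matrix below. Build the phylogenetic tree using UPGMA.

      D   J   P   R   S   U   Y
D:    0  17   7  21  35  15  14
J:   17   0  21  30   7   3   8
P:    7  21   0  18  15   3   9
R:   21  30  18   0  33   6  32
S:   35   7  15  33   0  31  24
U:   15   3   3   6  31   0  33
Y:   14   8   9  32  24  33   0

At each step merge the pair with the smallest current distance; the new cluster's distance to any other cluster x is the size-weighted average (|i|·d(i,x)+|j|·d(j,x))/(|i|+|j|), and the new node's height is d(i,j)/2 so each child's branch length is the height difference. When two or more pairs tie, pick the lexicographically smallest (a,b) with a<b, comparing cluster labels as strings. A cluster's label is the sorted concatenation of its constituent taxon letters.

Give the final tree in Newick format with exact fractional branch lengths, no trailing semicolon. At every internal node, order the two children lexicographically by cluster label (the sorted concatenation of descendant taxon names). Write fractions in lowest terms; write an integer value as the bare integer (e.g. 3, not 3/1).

(((((D:7/2,P:7/2):9/4,Y:23/4):7/3,(J:3/2,U:3/2):79/12):157/60,R:107/10):83/60,S:145/12)

step 1: merge (J,U) at d=3; branch lengths J→3/2, U→3/2; new cluster JU
  updated: d(D,JU)=16, d(JU,P)=12, d(JU,R)=18, d(JU,S)=19, d(JU,Y)=41/2
step 2: merge (D,P) at d=7; branch lengths D→7/2, P→7/2; new cluster DP
  updated: d(DP,JU)=14, d(DP,R)=39/2, d(DP,S)=25, d(DP,Y)=23/2
step 3: merge (DP,Y) at d=23/2; branch lengths DP→9/4, Y→23/4; new cluster DPY
  updated: d(DPY,JU)=97/6, d(DPY,R)=71/3, d(DPY,S)=74/3
step 4: merge (DPY,JU) at d=97/6; branch lengths DPY→7/3, JU→79/12; new cluster DJPUY
  updated: d(DJPUY,R)=107/5, d(DJPUY,S)=112/5
step 5: merge (DJPUY,R) at d=107/5; branch lengths DJPUY→157/60, R→107/10; new cluster DJPRUY
  updated: d(DJPRUY,S)=145/6
step 6: merge (DJPRUY,S) at d=145/6; branch lengths DJPRUY→83/60, S→145/12; new cluster DJPRSUY
final tree: (((((D:7/2,P:7/2):9/4,Y:23/4):7/3,(J:3/2,U:3/2):79/12):157/60,R:107/10):83/60,S:145/12)
total length: 537/10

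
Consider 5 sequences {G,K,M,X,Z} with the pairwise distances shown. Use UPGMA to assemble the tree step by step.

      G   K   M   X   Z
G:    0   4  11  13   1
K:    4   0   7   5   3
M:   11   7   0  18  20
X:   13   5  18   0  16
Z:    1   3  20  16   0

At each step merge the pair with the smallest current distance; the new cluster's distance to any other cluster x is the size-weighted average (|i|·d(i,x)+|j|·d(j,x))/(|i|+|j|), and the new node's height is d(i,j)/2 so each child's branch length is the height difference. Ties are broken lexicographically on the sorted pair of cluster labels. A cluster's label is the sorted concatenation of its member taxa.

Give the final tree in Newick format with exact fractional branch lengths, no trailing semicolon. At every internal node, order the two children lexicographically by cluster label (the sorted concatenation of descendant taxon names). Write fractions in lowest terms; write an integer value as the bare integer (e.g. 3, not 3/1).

step 1: merge (G,Z) at d=1; branch lengths G→1/2, Z→1/2; new cluster GZ
  updated: d(GZ,K)=7/2, d(GZ,M)=31/2, d(GZ,X)=29/2
step 2: merge (GZ,K) at d=7/2; branch lengths GZ→5/4, K→7/4; new cluster GKZ
  updated: d(GKZ,M)=38/3, d(GKZ,X)=34/3
step 3: merge (GKZ,X) at d=34/3; branch lengths GKZ→47/12, X→17/3; new cluster GKXZ
  updated: d(GKXZ,M)=14
step 4: merge (GKXZ,M) at d=14; branch lengths GKXZ→4/3, M→7; new cluster GKMXZ
final tree: ((((G:1/2,Z:1/2):5/4,K:7/4):47/12,X:17/3):4/3,M:7)
total length: 263/12

((((G:1/2,Z:1/2):5/4,K:7/4):47/12,X:17/3):4/3,M:7)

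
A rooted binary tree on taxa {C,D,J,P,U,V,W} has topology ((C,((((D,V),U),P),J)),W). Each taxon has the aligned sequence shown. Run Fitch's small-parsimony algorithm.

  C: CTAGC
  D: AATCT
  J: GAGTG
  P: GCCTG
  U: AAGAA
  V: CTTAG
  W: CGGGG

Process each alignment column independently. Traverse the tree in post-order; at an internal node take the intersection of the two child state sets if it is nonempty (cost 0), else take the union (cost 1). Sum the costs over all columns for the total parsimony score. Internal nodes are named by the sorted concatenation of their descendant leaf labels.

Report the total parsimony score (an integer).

16

site 0, node DV: D={A} ∪ V={C} → {A,C} (+1)
site 0, node DUV: DV={A,C} ∩ U={A} → {A} (+0)
site 0, node DPUV: DUV={A} ∪ P={G} → {A,G} (+1)
site 0, node DJPUV: DPUV={A,G} ∩ J={G} → {G} (+0)
site 0, node CDJPUV: C={C} ∪ DJPUV={G} → {C,G} (+1)
site 0, node CDJPUVW: CDJPUV={C,G} ∩ W={C} → {C} (+0)
site 1, node DV: D={A} ∪ V={T} → {A,T} (+1)
site 1, node DUV: DV={A,T} ∩ U={A} → {A} (+0)
site 1, node DPUV: DUV={A} ∪ P={C} → {A,C} (+1)
site 1, node DJPUV: DPUV={A,C} ∩ J={A} → {A} (+0)
site 1, node CDJPUV: C={T} ∪ DJPUV={A} → {A,T} (+1)
site 1, node CDJPUVW: CDJPUV={A,T} ∪ W={G} → {A,G,T} (+1)
site 2, node DV: D={T} ∩ V={T} → {T} (+0)
site 2, node DUV: DV={T} ∪ U={G} → {G,T} (+1)
site 2, node DPUV: DUV={G,T} ∪ P={C} → {C,G,T} (+1)
site 2, node DJPUV: DPUV={C,G,T} ∩ J={G} → {G} (+0)
site 2, node CDJPUV: C={A} ∪ DJPUV={G} → {A,G} (+1)
site 2, node CDJPUVW: CDJPUV={A,G} ∩ W={G} → {G} (+0)
site 3, node DV: D={C} ∪ V={A} → {A,C} (+1)
site 3, node DUV: DV={A,C} ∩ U={A} → {A} (+0)
site 3, node DPUV: DUV={A} ∪ P={T} → {A,T} (+1)
site 3, node DJPUV: DPUV={A,T} ∩ J={T} → {T} (+0)
site 3, node CDJPUV: C={G} ∪ DJPUV={T} → {G,T} (+1)
site 3, node CDJPUVW: CDJPUV={G,T} ∩ W={G} → {G} (+0)
site 4, node DV: D={T} ∪ V={G} → {G,T} (+1)
site 4, node DUV: DV={G,T} ∪ U={A} → {A,G,T} (+1)
site 4, node DPUV: DUV={A,G,T} ∩ P={G} → {G} (+0)
site 4, node DJPUV: DPUV={G} ∩ J={G} → {G} (+0)
site 4, node CDJPUV: C={C} ∪ DJPUV={G} → {C,G} (+1)
site 4, node CDJPUVW: CDJPUV={C,G} ∩ W={G} → {G} (+0)
per-site changes: [3, 4, 3, 3, 3]; total = 16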